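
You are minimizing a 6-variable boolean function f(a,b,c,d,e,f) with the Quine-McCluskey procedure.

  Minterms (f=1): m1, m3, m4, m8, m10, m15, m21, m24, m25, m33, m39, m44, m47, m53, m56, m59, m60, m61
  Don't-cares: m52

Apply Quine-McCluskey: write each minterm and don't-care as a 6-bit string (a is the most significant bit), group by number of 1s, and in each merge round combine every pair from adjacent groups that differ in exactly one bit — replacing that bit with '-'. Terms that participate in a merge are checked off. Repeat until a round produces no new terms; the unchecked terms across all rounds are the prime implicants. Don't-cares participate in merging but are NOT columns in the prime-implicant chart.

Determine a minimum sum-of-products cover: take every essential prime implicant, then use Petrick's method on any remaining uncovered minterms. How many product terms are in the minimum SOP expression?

12

Round 0: 000001✓ 000011✓ 000100 001000✓ 001010✓ 001111✓ 010101✓ 011000✓ 011001✓ 100001✓ 100111✓ 101100✓ 101111✓ 110100✓ 110101✓ 111000✓ 111011 111100✓ 111101✓
Round 1: -00001 -01111 -10101 -11000 0-1000 0000-1 0010-0 01100- 1-1100 10-111 11-100✓ 11-101✓ 11010-✓ 111-00 11110-✓
Round 2: 11-10-
PIs = {-00001, -01111, -10101, -11000, 0-1000, 0000-1, 000100, 0010-0, 01100-, 1-1100, 10-111, 11-10-, 111-00, 111011}
Coverage chart:
  m1: -00001,0000-1
  m3: 0000-1 ←essential
  m4: 000100 ←essential
  m8: 0-1000,0010-0
  m10: 0010-0 ←essential
  m15: -01111 ←essential
  m21: -10101 ←essential
  m24: -11000,0-1000,01100-
  m25: 01100- ←essential
  m33: -00001 ←essential
  m39: 10-111 ←essential
  m44: 1-1100 ←essential
  m47: -01111,10-111
  m53: -10101,11-10-
  m56: -11000,111-00
  m59: 111011 ←essential
  m60: 1-1100,11-10-,111-00
  m61: 11-10- ←essential
Essential: -00001, -01111, -10101, 0000-1, 000100, 0010-0, 01100-, 1-1100, 10-111, 11-10-, 111011
Petrick residual → -11000
Min cover (12 terms): b'c'd'e'f + b'cdef + bc'de'f + bcd'e'f' + a'b'c'd'f + a'b'c'de'f' + a'b'cd'f' + a'bcd'e' + acde'f' + ab'def + abde' + abcd'ef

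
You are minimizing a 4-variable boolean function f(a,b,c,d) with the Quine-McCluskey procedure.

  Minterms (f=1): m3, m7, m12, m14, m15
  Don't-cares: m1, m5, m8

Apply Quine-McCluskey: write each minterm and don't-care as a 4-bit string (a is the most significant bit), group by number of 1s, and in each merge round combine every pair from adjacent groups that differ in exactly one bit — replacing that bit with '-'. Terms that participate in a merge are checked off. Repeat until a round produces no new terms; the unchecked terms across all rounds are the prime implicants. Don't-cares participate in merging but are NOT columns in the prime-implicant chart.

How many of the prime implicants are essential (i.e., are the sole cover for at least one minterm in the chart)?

1

[col 0] 0001*, 0011*, 0101*, 0111*, 1000*, 1100*, 1110*, 1111*
[col 1] -111, 0-01*, 0-11*, 00-1*, 01-1*, 1-00, 11-0, 111-
[col 2] 0--1
Prime implicants: -111, 0--1, 1-00, 11-0, 111-
PI chart (minterm → PIs covering it):
  3 | 0--1  (sole → essential)
  7 | -111,0--1
  12 | 1-00,11-0
  14 | 11-0,111-
  15 | -111,111-
Essential prime implicants: 0--1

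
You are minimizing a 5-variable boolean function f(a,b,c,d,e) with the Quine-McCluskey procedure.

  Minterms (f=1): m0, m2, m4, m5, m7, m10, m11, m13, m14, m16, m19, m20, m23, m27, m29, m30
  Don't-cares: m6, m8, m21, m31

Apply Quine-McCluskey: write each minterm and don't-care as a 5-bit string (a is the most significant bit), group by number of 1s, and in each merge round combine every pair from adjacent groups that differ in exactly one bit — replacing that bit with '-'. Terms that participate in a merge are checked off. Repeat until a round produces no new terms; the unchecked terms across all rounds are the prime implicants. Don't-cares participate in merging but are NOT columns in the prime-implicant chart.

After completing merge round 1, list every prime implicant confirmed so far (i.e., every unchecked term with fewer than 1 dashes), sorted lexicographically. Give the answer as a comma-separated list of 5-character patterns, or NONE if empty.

size-2^0 implicants → 00000(✓)  00010(✓)  00100(✓)  00101(✓)  00110(✓)  00111(✓)  01000(✓)  01010(✓)  01011(✓)  01101(✓)  01110(✓)  10000(✓)  10011(✓)  10100(✓)  10101(✓)  10111(✓)  11011(✓)  11101(✓)  11110(✓)  11111(✓)
size-2^1 implicants → -0000(✓)  -0100(✓)  -0101(✓)  -0111(✓)  -1011  -1101(✓)  -1110  0-000(✓)  0-010(✓)  0-101(✓)  0-110(✓)  00-00(✓)  00-10(✓)  000-0(✓)  001-0(✓)  001-1(✓)  0010-(✓)  0011-(✓)  01-10(✓)  010-0(✓)  0101-  1-011(✓)  1-101(✓)  1-111(✓)  10-00(✓)  10-11(✓)  101-1(✓)  1010-(✓)  11-11(✓)  111-1(✓)  1111-
size-2^2 implicants → --101  -0-00  -01-1  -010-  0--10  0-0-0  00--0  001--  1--11  1-1-1
Unchecked terms (primes): --101, -0-00, -01-1, -010-, -1011, -1110, 0--10, 0-0-0, 00--0, 001--, 0101-, 1--11, 1-1-1, 1111-

NONE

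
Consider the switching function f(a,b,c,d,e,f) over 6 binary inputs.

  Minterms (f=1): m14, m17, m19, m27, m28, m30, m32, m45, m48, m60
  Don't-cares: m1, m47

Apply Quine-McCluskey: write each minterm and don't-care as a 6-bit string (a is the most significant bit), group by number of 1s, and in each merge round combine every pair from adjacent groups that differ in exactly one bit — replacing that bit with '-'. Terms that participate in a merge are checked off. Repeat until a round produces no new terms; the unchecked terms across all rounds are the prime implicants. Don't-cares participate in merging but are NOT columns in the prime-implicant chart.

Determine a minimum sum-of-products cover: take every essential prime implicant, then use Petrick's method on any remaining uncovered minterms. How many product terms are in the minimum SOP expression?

Round 0: 000001✓ 001110✓ 010001✓ 010011✓ 011011✓ 011100✓ 011110✓ 100000✓ 101101✓ 101111✓ 110000✓ 111100✓
Round 1: -11100 0-0001 0-1110 01-011 0100-1 0111-0 1-0000 1011-1
PIs = {-11100, 0-0001, 0-1110, 01-011, 0100-1, 0111-0, 1-0000, 1011-1}
Coverage chart:
  m14: 0-1110 ←essential
  m17: 0-0001,0100-1
  m19: 01-011,0100-1
  m27: 01-011 ←essential
  m28: -11100,0111-0
  m30: 0-1110,0111-0
  m32: 1-0000 ←essential
  m45: 1011-1 ←essential
  m48: 1-0000 ←essential
  m60: -11100 ←essential
Essential: -11100, 0-1110, 01-011, 1-0000, 1011-1
Petrick residual → 0-0001
Min cover (6 terms): bcde'f' + a'c'd'e'f + a'cdef' + a'bd'ef + ac'd'e'f' + ab'cdf

6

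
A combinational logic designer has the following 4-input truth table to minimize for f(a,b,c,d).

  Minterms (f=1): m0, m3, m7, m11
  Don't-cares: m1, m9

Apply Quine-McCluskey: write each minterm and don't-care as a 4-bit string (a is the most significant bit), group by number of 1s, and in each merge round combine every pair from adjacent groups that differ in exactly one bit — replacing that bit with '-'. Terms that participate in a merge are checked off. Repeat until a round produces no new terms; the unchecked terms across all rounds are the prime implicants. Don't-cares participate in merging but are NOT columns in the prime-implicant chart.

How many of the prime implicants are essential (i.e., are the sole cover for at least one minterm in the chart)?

Round 0: 0000✓ 0001✓ 0011✓ 0111✓ 1001✓ 1011✓
Round 1: -001✓ -011✓ 0-11 00-1✓ 000- 10-1✓
Round 2: -0-1
PIs = {-0-1, 0-11, 000-}
Coverage chart:
  m0: 000- ←essential
  m3: -0-1,0-11
  m7: 0-11 ←essential
  m11: -0-1 ←essential
Essential: -0-1, 0-11, 000-

3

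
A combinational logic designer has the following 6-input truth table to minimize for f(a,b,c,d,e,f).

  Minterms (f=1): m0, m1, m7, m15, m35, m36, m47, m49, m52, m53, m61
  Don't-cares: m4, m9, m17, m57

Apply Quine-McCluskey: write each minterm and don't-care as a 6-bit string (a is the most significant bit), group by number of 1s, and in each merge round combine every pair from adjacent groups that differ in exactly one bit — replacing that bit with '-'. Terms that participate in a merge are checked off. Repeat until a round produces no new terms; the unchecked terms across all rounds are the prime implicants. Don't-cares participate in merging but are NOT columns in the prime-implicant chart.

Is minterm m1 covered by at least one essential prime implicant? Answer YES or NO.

NO

size-2^0 implicants → 000000(✓)  000001(✓)  000100(✓)  000111(✓)  001001(✓)  001111(✓)  010001(✓)  100011  100100(✓)  101111(✓)  110001(✓)  110100(✓)  110101(✓)  111001(✓)  111101(✓)
size-2^1 implicants → -00100  -01111  -10001  0-0001  00-001  00-111  000-00  00000-  1-0100  11-001(✓)  11-101(✓)  110-01(✓)  11010-  111-01(✓)
size-2^2 implicants → 11--01
Unchecked terms (primes): -00100, -01111, -10001, 0-0001, 00-001, 00-111, 000-00, 00000-, 1-0100, 100011, 11--01, 11010-
Minterm coverage:
  m0 ⊆ 000-00,00000-
  m1 ⊆ 0-0001,00-001,00000-
  m7 ⊆ 00-111 [E]
  m15 ⊆ -01111,00-111
  m35 ⊆ 100011 [E]
  m36 ⊆ -00100,1-0100
  m47 ⊆ -01111 [E]
  m49 ⊆ -10001,11--01
  m52 ⊆ 1-0100,11010-
  m53 ⊆ 11--01,11010-
  m61 ⊆ 11--01 [E]
E = {-01111, 00-111, 100011, 11--01}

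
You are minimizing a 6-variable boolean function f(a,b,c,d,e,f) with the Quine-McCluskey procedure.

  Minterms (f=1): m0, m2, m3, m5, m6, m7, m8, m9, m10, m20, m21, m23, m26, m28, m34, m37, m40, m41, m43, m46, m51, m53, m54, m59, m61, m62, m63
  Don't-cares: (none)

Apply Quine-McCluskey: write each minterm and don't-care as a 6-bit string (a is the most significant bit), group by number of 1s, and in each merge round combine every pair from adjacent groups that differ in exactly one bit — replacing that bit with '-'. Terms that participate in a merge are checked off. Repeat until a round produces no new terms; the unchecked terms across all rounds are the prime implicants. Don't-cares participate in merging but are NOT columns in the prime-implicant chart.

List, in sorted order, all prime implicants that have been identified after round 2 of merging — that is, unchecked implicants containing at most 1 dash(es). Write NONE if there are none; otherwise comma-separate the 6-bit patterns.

-00010, 0-1010, 01-100, 01010-, 1-1011, 1-1110, 1010-1, 11-011, 11-101, 11-110, 111-11, 1111-1, 11111-

size-2^0 implicants → 000000(✓)  000010(✓)  000011(✓)  000101(✓)  000110(✓)  000111(✓)  001000(✓)  001001(✓)  001010(✓)  010100(✓)  010101(✓)  010111(✓)  011010(✓)  011100(✓)  100010(✓)  100101(✓)  101000(✓)  101001(✓)  101011(✓)  101110(✓)  110011(✓)  110101(✓)  110110(✓)  111011(✓)  111101(✓)  111110(✓)  111111(✓)
size-2^1 implicants → -00010  -00101(✓)  -01000(✓)  -01001(✓)  -10101(✓)  0-0101(✓)  0-0111(✓)  0-1010  00-000(✓)  00-010(✓)  000-10(✓)  000-11(✓)  0000-0(✓)  00001-(✓)  0001-1(✓)  00011-(✓)  0010-0(✓)  00100-(✓)  01-100  0101-1(✓)  01010-  1-0101(✓)  1-1011  1-1110  1010-1  10100-(✓)  11-011  11-101  11-110  111-11  1111-1  11111-
size-2^2 implicants → --0101  -0100-  0-01-1  00-0-0  000-1-
Unchecked terms (primes): --0101, -00010, -0100-, 0-01-1, 0-1010, 00-0-0, 000-1-, 01-100, 01010-, 1-1011, 1-1110, 1010-1, 11-011, 11-101, 11-110, 111-11, 1111-1, 11111-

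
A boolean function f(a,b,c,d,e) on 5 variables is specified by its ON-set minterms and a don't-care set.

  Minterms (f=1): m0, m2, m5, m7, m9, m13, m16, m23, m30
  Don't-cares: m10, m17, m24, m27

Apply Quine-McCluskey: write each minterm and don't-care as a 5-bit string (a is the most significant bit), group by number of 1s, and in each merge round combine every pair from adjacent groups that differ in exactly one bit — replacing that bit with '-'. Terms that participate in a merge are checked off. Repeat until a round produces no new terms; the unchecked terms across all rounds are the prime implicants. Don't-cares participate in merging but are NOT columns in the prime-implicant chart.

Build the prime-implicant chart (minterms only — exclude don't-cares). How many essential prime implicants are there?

[col 0] 00000*, 00010*, 00101*, 00111*, 01001*, 01010*, 01101*, 10000*, 10001*, 10111*, 11000*, 11011, 11110
[col 1] -0000, -0111, 0-010, 0-101, 000-0, 001-1, 01-01, 1-000, 1000-
Prime implicants: -0000, -0111, 0-010, 0-101, 000-0, 001-1, 01-01, 1-000, 1000-, 11011, 11110
PI chart (minterm → PIs covering it):
  0 | -0000,000-0
  2 | 0-010,000-0
  5 | 0-101,001-1
  7 | -0111,001-1
  9 | 01-01  (sole → essential)
  13 | 0-101,01-01
  16 | -0000,1-000,1000-
  23 | -0111  (sole → essential)
  30 | 11110  (sole → essential)
Essential prime implicants: -0111, 01-01, 11110

3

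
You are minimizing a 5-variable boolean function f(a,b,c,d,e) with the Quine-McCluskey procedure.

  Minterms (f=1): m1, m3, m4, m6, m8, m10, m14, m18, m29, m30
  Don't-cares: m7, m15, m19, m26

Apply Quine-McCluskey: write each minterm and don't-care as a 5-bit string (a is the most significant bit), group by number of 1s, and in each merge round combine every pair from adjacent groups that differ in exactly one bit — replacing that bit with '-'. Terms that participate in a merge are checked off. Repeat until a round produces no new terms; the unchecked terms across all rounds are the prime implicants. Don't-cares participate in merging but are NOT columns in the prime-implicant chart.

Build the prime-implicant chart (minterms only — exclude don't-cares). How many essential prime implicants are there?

Round 0: 00001✓ 00011✓ 00100✓ 00110✓ 00111✓ 01000✓ 01010✓ 01110✓ 01111✓ 10010✓ 10011✓ 11010✓ 11101 11110✓
Round 1: -0011 -1010✓ -1110✓ 0-110✓ 0-111✓ 00-11 000-1 001-0 0011-✓ 01-10✓ 010-0 0111-✓ 1-010 1001- 11-10✓
Round 2: -1-10 0-11-
PIs = {-0011, -1-10, 0-11-, 00-11, 000-1, 001-0, 010-0, 1-010, 1001-, 11101}
Coverage chart:
  m1: 000-1 ←essential
  m3: -0011,00-11,000-1
  m4: 001-0 ←essential
  m6: 0-11-,001-0
  m8: 010-0 ←essential
  m10: -1-10,010-0
  m14: -1-10,0-11-
  m18: 1-010,1001-
  m29: 11101 ←essential
  m30: -1-10 ←essential
Essential: -1-10, 000-1, 001-0, 010-0, 11101

5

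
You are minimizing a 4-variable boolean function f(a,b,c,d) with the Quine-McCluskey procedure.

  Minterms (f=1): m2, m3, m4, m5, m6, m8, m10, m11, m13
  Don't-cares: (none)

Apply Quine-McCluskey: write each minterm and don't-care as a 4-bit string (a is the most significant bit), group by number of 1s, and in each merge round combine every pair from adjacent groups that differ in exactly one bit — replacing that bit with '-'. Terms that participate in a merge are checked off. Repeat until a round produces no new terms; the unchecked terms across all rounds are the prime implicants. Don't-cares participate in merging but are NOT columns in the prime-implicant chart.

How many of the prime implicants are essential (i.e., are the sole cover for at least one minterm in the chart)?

size-2^0 implicants → 0010(✓)  0011(✓)  0100(✓)  0101(✓)  0110(✓)  1000(✓)  1010(✓)  1011(✓)  1101(✓)
size-2^1 implicants → -010(✓)  -011(✓)  -101  0-10  001-(✓)  01-0  010-  10-0  101-(✓)
size-2^2 implicants → -01-
Unchecked terms (primes): -01-, -101, 0-10, 01-0, 010-, 10-0
Minterm coverage:
  m2 ⊆ -01-,0-10
  m3 ⊆ -01- [E]
  m4 ⊆ 01-0,010-
  m5 ⊆ -101,010-
  m6 ⊆ 0-10,01-0
  m8 ⊆ 10-0 [E]
  m10 ⊆ -01-,10-0
  m11 ⊆ -01- [E]
  m13 ⊆ -101 [E]
E = {-01-, -101, 10-0}

3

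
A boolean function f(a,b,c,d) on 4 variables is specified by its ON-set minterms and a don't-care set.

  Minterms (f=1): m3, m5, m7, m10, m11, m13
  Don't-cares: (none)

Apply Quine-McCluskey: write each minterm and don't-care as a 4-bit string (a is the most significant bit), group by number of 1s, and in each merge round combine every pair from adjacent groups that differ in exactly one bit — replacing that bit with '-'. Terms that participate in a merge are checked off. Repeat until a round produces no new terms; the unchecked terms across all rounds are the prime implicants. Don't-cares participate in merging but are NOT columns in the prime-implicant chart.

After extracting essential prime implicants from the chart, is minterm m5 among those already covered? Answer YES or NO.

YES

Round 0: 0011✓ 0101✓ 0111✓ 1010✓ 1011✓ 1101✓
Round 1: -011 -101 0-11 01-1 101-
PIs = {-011, -101, 0-11, 01-1, 101-}
Coverage chart:
  m3: -011,0-11
  m5: -101,01-1
  m7: 0-11,01-1
  m10: 101- ←essential
  m11: -011,101-
  m13: -101 ←essential
Essential: -101, 101-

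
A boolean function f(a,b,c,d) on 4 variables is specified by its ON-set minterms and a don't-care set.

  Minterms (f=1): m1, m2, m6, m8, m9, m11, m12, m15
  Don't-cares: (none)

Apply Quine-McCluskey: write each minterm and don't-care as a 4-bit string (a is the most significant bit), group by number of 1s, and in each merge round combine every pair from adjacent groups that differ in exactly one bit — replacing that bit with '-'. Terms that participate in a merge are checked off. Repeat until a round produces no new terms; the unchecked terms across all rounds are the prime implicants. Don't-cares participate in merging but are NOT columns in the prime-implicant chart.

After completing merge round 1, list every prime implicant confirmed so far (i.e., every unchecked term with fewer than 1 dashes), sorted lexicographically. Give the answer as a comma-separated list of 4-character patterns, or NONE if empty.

[col 0] 0001*, 0010*, 0110*, 1000*, 1001*, 1011*, 1100*, 1111*
[col 1] -001, 0-10, 1-00, 1-11, 10-1, 100-
Prime implicants: -001, 0-10, 1-00, 1-11, 10-1, 100-

NONE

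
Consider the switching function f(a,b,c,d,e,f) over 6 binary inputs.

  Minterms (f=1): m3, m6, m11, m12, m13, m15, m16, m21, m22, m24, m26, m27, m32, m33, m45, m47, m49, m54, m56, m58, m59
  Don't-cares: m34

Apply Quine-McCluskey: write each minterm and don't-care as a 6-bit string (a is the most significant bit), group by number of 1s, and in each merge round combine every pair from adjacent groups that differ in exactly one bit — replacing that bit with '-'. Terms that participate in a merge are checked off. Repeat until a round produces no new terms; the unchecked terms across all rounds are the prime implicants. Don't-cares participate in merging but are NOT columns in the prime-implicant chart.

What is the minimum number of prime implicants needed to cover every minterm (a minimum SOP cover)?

11

Round 0: 000011✓ 000110✓ 001011✓ 001100✓ 001101✓ 001111✓ 010000✓ 010101 010110✓ 011000✓ 011010✓ 011011✓ 100000✓ 100001✓ 100010✓ 101101✓ 101111✓ 110001✓ 110110✓ 111000✓ 111010✓ 111011✓
Round 1: -01101✓ -01111✓ -10110 -11000✓ -11010✓ -11011✓ 0-0110 0-1011 00-011 001-11 0011-1✓ 00110- 01-000 0110-0✓ 01101-✓ 1-0001 1000-0 10000- 1011-1✓ 1110-0✓ 11101-✓
Round 2: -011-1 -110-0 -1101-
PIs = {-011-1, -10110, -110-0, -1101-, 0-0110, 0-1011, 00-011, 001-11, 00110-, 01-000, 010101, 1-0001, 1000-0, 10000-}
Coverage chart:
  m3: 00-011 ←essential
  m6: 0-0110 ←essential
  m11: 0-1011,00-011,001-11
  m12: 00110- ←essential
  m13: -011-1,00110-
  m15: -011-1,001-11
  m16: 01-000 ←essential
  m21: 010101 ←essential
  m22: -10110,0-0110
  m24: -110-0,01-000
  m26: -110-0,-1101-
  m27: -1101-,0-1011
  m32: 1000-0,10000-
  m33: 1-0001,10000-
  m45: -011-1 ←essential
  m47: -011-1 ←essential
  m49: 1-0001 ←essential
  m54: -10110 ←essential
  m56: -110-0 ←essential
  m58: -110-0,-1101-
  m59: -1101- ←essential
Essential: -011-1, -10110, -110-0, -1101-, 0-0110, 00-011, 00110-, 01-000, 010101, 1-0001
Petrick residual → 1000-0
Min cover (11 terms): b'cdf + bc'def' + bcd'f' + bcd'e + a'c'def' + a'b'd'ef + a'b'cde' + a'bd'e'f' + a'bc'de'f + ac'd'e'f + ab'c'd'f'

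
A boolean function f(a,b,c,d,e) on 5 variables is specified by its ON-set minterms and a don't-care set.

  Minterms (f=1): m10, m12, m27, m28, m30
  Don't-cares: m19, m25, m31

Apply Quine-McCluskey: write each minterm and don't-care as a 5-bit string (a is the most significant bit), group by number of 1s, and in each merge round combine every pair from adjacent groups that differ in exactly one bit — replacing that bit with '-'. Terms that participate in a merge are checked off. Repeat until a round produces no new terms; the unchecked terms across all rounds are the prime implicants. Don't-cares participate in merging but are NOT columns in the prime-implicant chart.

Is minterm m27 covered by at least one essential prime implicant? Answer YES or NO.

NO

[col 0] 01010, 01100*, 10011*, 11001*, 11011*, 11100*, 11110*, 11111*
[col 1] -1100, 1-011, 11-11, 110-1, 111-0, 1111-
Prime implicants: -1100, 01010, 1-011, 11-11, 110-1, 111-0, 1111-
PI chart (minterm → PIs covering it):
  10 | 01010  (sole → essential)
  12 | -1100  (sole → essential)
  27 | 1-011,11-11,110-1
  28 | -1100,111-0
  30 | 111-0,1111-
Essential prime implicants: -1100, 01010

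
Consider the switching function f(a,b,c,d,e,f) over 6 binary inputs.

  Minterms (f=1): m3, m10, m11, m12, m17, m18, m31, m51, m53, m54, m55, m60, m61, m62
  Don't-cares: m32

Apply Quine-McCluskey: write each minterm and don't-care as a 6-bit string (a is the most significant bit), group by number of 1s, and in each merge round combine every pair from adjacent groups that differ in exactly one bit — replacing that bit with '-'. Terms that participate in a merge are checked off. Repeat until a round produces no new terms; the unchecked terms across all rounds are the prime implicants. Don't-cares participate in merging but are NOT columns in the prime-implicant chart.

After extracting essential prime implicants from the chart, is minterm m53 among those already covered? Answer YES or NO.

NO

[col 0] 000011*, 001010*, 001011*, 001100, 010001, 010010, 011111, 100000, 110011*, 110101*, 110110*, 110111*, 111100*, 111101*, 111110*
[col 1] 00-011, 00101-, 11-101, 11-110, 110-11, 1101-1, 11011-, 1111-0, 11110-
Prime implicants: 00-011, 00101-, 001100, 010001, 010010, 011111, 100000, 11-101, 11-110, 110-11, 1101-1, 11011-, 1111-0, 11110-
PI chart (minterm → PIs covering it):
  3 | 00-011  (sole → essential)
  10 | 00101-  (sole → essential)
  11 | 00-011,00101-
  12 | 001100  (sole → essential)
  17 | 010001  (sole → essential)
  18 | 010010  (sole → essential)
  31 | 011111  (sole → essential)
  51 | 110-11  (sole → essential)
  53 | 11-101,1101-1
  54 | 11-110,11011-
  55 | 110-11,1101-1,11011-
  60 | 1111-0,11110-
  61 | 11-101,11110-
  62 | 11-110,1111-0
Essential prime implicants: 00-011, 00101-, 001100, 010001, 010010, 011111, 110-11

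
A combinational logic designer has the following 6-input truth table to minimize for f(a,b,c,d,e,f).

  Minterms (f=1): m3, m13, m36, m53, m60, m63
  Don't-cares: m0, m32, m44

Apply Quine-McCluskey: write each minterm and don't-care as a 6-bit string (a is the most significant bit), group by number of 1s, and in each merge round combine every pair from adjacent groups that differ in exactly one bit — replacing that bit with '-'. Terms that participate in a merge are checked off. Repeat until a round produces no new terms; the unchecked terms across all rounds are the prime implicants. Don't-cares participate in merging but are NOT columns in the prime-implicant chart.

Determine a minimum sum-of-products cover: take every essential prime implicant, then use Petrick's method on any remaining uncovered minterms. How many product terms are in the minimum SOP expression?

Round 0: 000000✓ 000011 001101 100000✓ 100100✓ 101100✓ 110101 111100✓ 111111
Round 1: -00000 1-1100 10-100 100-00
PIs = {-00000, 000011, 001101, 1-1100, 10-100, 100-00, 110101, 111111}
Coverage chart:
  m3: 000011 ←essential
  m13: 001101 ←essential
  m36: 10-100,100-00
  m53: 110101 ←essential
  m60: 1-1100 ←essential
  m63: 111111 ←essential
Essential: 000011, 001101, 1-1100, 110101, 111111
Petrick residual → 10-100
Min cover (6 terms): a'b'c'd'ef + a'b'cde'f + acde'f' + ab'de'f' + abc'de'f + abcdef

6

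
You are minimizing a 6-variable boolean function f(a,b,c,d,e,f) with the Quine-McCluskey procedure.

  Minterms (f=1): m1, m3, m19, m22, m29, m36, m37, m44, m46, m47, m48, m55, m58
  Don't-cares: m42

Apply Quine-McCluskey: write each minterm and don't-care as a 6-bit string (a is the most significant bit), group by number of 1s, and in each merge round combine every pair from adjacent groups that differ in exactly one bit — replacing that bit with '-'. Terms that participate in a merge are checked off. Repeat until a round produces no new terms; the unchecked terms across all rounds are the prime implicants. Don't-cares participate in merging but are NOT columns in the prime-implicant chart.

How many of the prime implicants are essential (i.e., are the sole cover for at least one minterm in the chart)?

9

size-2^0 implicants → 000001(✓)  000011(✓)  010011(✓)  010110  011101  100100(✓)  100101(✓)  101010(✓)  101100(✓)  101110(✓)  101111(✓)  110000  110111  111010(✓)
size-2^1 implicants → 0-0011  0000-1  1-1010  10-100  10010-  101-10  1011-0  10111-
Unchecked terms (primes): 0-0011, 0000-1, 010110, 011101, 1-1010, 10-100, 10010-, 101-10, 1011-0, 10111-, 110000, 110111
Minterm coverage:
  m1 ⊆ 0000-1 [E]
  m3 ⊆ 0-0011,0000-1
  m19 ⊆ 0-0011 [E]
  m22 ⊆ 010110 [E]
  m29 ⊆ 011101 [E]
  m36 ⊆ 10-100,10010-
  m37 ⊆ 10010- [E]
  m44 ⊆ 10-100,1011-0
  m46 ⊆ 101-10,1011-0,10111-
  m47 ⊆ 10111- [E]
  m48 ⊆ 110000 [E]
  m55 ⊆ 110111 [E]
  m58 ⊆ 1-1010 [E]
E = {0-0011, 0000-1, 010110, 011101, 1-1010, 10010-, 10111-, 110000, 110111}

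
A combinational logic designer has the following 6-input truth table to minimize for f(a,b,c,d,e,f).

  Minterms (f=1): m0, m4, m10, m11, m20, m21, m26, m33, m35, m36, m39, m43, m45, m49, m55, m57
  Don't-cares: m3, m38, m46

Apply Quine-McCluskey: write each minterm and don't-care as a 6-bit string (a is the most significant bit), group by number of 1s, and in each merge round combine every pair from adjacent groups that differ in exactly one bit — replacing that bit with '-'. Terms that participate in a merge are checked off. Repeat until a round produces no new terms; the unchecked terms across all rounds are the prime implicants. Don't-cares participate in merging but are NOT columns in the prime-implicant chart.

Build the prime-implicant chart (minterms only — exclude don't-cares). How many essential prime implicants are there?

7

Round 0: 000000✓ 000011✓ 000100✓ 001010✓ 001011✓ 010100✓ 010101✓ 011010✓ 100001✓ 100011✓ 100100✓ 100110✓ 100111✓ 101011✓ 101101 101110✓ 110001✓ 110111✓ 111001✓
Round 1: -00011✓ -00100 -01011✓ 0-0100 0-1010 00-011✓ 000-00 00101- 01010- 1-0001 1-0111 10-011✓ 10-110 100-11 1000-1 1001-0 10011- 11-001
Round 2: -0-011
PIs = {-0-011, -00100, 0-0100, 0-1010, 000-00, 00101-, 01010-, 1-0001, 1-0111, 10-110, 100-11, 1000-1, 1001-0, 10011-, 101101, 11-001}
Coverage chart:
  m0: 000-00 ←essential
  m4: -00100,0-0100,000-00
  m10: 0-1010,00101-
  m11: -0-011,00101-
  m20: 0-0100,01010-
  m21: 01010- ←essential
  m26: 0-1010 ←essential
  m33: 1-0001,1000-1
  m35: -0-011,100-11,1000-1
  m36: -00100,1001-0
  m39: 1-0111,100-11,10011-
  m43: -0-011 ←essential
  m45: 101101 ←essential
  m49: 1-0001,11-001
  m55: 1-0111 ←essential
  m57: 11-001 ←essential
Essential: -0-011, 0-1010, 000-00, 01010-, 1-0111, 101101, 11-001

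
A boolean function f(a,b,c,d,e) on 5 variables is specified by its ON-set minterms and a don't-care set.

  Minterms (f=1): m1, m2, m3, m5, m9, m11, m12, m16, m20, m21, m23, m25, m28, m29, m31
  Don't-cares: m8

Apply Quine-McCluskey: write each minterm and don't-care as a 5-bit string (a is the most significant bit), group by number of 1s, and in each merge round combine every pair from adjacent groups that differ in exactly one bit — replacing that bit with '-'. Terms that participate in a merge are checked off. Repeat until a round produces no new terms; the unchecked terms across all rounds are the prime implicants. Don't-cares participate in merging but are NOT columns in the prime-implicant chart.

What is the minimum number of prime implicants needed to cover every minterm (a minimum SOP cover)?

7

Round 0: 00001✓ 00010✓ 00011✓ 00101✓ 01000✓ 01001✓ 01011✓ 01100✓ 10000✓ 10100✓ 10101✓ 10111✓ 11001✓ 11100✓ 11101✓ 11111✓
Round 1: -0101 -1001 -1100 0-001✓ 0-011✓ 00-01 000-1✓ 0001- 01-00 010-1✓ 0100- 1-100✓ 1-101✓ 1-111✓ 10-00 101-1✓ 1010-✓ 11-01 111-1✓ 1110-✓
Round 2: 0-0-1 1-1-1 1-10-
PIs = {-0101, -1001, -1100, 0-0-1, 00-01, 0001-, 01-00, 0100-, 1-1-1, 1-10-, 10-00, 11-01}
Coverage chart:
  m1: 0-0-1,00-01
  m2: 0001- ←essential
  m3: 0-0-1,0001-
  m5: -0101,00-01
  m9: -1001,0-0-1,0100-
  m11: 0-0-1 ←essential
  m12: -1100,01-00
  m16: 10-00 ←essential
  m20: 1-10-,10-00
  m21: -0101,1-1-1,1-10-
  m23: 1-1-1 ←essential
  m25: -1001,11-01
  m28: -1100,1-10-
  m29: 1-1-1,1-10-,11-01
  m31: 1-1-1 ←essential
Essential: 0-0-1, 0001-, 1-1-1, 10-00
Petrick residual → -0101, -1001, -1100
Min cover (7 terms): b'cd'e + bc'd'e + bcd'e' + a'c'e + a'b'c'd + ace + ab'd'e'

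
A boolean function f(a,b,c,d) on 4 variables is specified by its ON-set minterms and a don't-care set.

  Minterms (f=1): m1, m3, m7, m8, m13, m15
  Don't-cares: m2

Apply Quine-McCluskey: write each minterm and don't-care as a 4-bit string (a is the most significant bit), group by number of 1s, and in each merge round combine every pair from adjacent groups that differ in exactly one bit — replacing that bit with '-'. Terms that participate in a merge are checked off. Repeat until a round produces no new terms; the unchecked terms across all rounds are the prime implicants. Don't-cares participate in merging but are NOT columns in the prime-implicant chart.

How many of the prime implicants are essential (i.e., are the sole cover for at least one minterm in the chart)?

3

[col 0] 0001*, 0010*, 0011*, 0111*, 1000, 1101*, 1111*
[col 1] -111, 0-11, 00-1, 001-, 11-1
Prime implicants: -111, 0-11, 00-1, 001-, 1000, 11-1
PI chart (minterm → PIs covering it):
  1 | 00-1  (sole → essential)
  3 | 0-11,00-1,001-
  7 | -111,0-11
  8 | 1000  (sole → essential)
  13 | 11-1  (sole → essential)
  15 | -111,11-1
Essential prime implicants: 00-1, 1000, 11-1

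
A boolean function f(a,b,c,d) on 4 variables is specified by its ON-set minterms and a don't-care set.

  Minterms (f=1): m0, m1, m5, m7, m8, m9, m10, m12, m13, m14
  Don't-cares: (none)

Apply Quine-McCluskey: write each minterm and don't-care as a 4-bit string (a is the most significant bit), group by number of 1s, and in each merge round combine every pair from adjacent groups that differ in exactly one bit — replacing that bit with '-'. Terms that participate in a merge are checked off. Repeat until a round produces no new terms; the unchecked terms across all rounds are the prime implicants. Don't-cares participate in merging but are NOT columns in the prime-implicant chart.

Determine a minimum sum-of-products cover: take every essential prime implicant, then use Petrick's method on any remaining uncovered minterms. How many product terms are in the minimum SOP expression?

size-2^0 implicants → 0000(✓)  0001(✓)  0101(✓)  0111(✓)  1000(✓)  1001(✓)  1010(✓)  1100(✓)  1101(✓)  1110(✓)
size-2^1 implicants → -000(✓)  -001(✓)  -101(✓)  0-01(✓)  000-(✓)  01-1  1-00(✓)  1-01(✓)  1-10(✓)  10-0(✓)  100-(✓)  11-0(✓)  110-(✓)
size-2^2 implicants → --01  -00-  1--0  1-0-
Unchecked terms (primes): --01, -00-, 01-1, 1--0, 1-0-
Minterm coverage:
  m0 ⊆ -00- [E]
  m1 ⊆ --01,-00-
  m5 ⊆ --01,01-1
  m7 ⊆ 01-1 [E]
  m8 ⊆ -00-,1--0,1-0-
  m9 ⊆ --01,-00-,1-0-
  m10 ⊆ 1--0 [E]
  m12 ⊆ 1--0,1-0-
  m13 ⊆ --01,1-0-
  m14 ⊆ 1--0 [E]
E = {-00-, 01-1, 1--0}
Petrick residual → --01
Cover = c'd + b'c' + a'bd + ad'  |cover|=4

4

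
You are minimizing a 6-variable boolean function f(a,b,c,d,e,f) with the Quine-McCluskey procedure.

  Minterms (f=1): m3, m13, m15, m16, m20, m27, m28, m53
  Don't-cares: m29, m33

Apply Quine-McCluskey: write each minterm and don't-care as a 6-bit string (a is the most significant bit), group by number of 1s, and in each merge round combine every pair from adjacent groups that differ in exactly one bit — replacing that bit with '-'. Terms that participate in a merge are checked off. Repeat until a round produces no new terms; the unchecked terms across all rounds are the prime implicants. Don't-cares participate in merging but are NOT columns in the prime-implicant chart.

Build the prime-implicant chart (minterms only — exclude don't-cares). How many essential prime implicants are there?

[col 0] 000011, 001101*, 001111*, 010000*, 010100*, 011011, 011100*, 011101*, 100001, 110101
[col 1] 0-1101, 0011-1, 01-100, 010-00, 01110-
Prime implicants: 0-1101, 000011, 0011-1, 01-100, 010-00, 011011, 01110-, 100001, 110101
PI chart (minterm → PIs covering it):
  3 | 000011  (sole → essential)
  13 | 0-1101,0011-1
  15 | 0011-1  (sole → essential)
  16 | 010-00  (sole → essential)
  20 | 01-100,010-00
  27 | 011011  (sole → essential)
  28 | 01-100,01110-
  53 | 110101  (sole → essential)
Essential prime implicants: 000011, 0011-1, 010-00, 011011, 110101

5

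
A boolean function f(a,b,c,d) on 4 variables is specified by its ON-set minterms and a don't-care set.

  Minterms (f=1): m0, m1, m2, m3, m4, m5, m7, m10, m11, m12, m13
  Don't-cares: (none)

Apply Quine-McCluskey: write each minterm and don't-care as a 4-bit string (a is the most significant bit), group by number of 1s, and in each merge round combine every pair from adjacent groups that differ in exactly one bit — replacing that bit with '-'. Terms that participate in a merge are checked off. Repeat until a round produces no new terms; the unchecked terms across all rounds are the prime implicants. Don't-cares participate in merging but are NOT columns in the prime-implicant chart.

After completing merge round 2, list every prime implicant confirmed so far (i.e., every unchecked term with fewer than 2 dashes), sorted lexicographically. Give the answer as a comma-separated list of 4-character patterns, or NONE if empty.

size-2^0 implicants → 0000(✓)  0001(✓)  0010(✓)  0011(✓)  0100(✓)  0101(✓)  0111(✓)  1010(✓)  1011(✓)  1100(✓)  1101(✓)
size-2^1 implicants → -010(✓)  -011(✓)  -100(✓)  -101(✓)  0-00(✓)  0-01(✓)  0-11(✓)  00-0(✓)  00-1(✓)  000-(✓)  001-(✓)  01-1(✓)  010-(✓)  101-(✓)  110-(✓)
size-2^2 implicants → -01-  -10-  0--1  0-0-  00--
Unchecked terms (primes): -01-, -10-, 0--1, 0-0-, 00--

NONE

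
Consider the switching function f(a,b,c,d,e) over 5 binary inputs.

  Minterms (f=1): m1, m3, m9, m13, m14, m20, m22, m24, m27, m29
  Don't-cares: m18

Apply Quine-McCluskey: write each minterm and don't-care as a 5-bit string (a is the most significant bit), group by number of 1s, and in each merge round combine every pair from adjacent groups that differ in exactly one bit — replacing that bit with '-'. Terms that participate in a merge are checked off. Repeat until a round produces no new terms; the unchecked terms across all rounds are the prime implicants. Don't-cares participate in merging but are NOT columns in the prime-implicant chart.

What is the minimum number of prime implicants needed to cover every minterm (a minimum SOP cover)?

7

size-2^0 implicants → 00001(✓)  00011(✓)  01001(✓)  01101(✓)  01110  10010(✓)  10100(✓)  10110(✓)  11000  11011  11101(✓)
size-2^1 implicants → -1101  0-001  000-1  01-01  10-10  101-0
Unchecked terms (primes): -1101, 0-001, 000-1, 01-01, 01110, 10-10, 101-0, 11000, 11011
Minterm coverage:
  m1 ⊆ 0-001,000-1
  m3 ⊆ 000-1 [E]
  m9 ⊆ 0-001,01-01
  m13 ⊆ -1101,01-01
  m14 ⊆ 01110 [E]
  m20 ⊆ 101-0 [E]
  m22 ⊆ 10-10,101-0
  m24 ⊆ 11000 [E]
  m27 ⊆ 11011 [E]
  m29 ⊆ -1101 [E]
E = {-1101, 000-1, 01110, 101-0, 11000, 11011}
Petrick residual → 0-001
Cover = bcd'e + a'c'd'e + a'b'c'e + a'bcde' + ab'ce' + abc'd'e' + abc'de  |cover|=7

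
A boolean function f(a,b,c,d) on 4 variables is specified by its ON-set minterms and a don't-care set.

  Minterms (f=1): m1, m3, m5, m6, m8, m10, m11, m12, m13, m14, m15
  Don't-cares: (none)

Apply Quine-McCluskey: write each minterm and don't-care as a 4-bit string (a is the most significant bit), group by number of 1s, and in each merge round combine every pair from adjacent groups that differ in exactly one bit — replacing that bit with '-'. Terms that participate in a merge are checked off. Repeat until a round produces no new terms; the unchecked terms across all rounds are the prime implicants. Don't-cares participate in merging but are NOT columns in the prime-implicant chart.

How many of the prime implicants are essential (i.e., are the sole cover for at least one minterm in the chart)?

Round 0: 0001✓ 0011✓ 0101✓ 0110✓ 1000✓ 1010✓ 1011✓ 1100✓ 1101✓ 1110✓ 1111✓
Round 1: -011 -101 -110 0-01 00-1 1-00✓ 1-10✓ 1-11✓ 10-0✓ 101-✓ 11-0✓ 11-1✓ 110-✓ 111-✓
Round 2: 1--0 1-1- 11--
PIs = {-011, -101, -110, 0-01, 00-1, 1--0, 1-1-, 11--}
Coverage chart:
  m1: 0-01,00-1
  m3: -011,00-1
  m5: -101,0-01
  m6: -110 ←essential
  m8: 1--0 ←essential
  m10: 1--0,1-1-
  m11: -011,1-1-
  m12: 1--0,11--
  m13: -101,11--
  m14: -110,1--0,1-1-,11--
  m15: 1-1-,11--
Essential: -110, 1--0

2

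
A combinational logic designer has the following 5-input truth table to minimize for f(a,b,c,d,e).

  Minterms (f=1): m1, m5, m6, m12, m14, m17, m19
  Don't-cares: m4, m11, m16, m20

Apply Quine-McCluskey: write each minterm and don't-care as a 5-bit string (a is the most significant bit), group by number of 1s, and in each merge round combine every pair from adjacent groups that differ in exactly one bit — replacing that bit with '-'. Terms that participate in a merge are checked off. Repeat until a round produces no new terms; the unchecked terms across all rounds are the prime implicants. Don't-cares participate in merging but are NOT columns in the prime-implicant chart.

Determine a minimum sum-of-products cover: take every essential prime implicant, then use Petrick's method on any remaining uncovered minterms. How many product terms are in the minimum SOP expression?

3

size-2^0 implicants → 00001(✓)  00100(✓)  00101(✓)  00110(✓)  01011  01100(✓)  01110(✓)  10000(✓)  10001(✓)  10011(✓)  10100(✓)
size-2^1 implicants → -0001  -0100  0-100(✓)  0-110(✓)  00-01  001-0(✓)  0010-  011-0(✓)  10-00  100-1  1000-
size-2^2 implicants → 0-1-0
Unchecked terms (primes): -0001, -0100, 0-1-0, 00-01, 0010-, 01011, 10-00, 100-1, 1000-
Minterm coverage:
  m1 ⊆ -0001,00-01
  m5 ⊆ 00-01,0010-
  m6 ⊆ 0-1-0 [E]
  m12 ⊆ 0-1-0 [E]
  m14 ⊆ 0-1-0 [E]
  m17 ⊆ -0001,100-1,1000-
  m19 ⊆ 100-1 [E]
E = {0-1-0, 100-1}
Petrick residual → 00-01
Cover = a'ce' + a'b'd'e + ab'c'e  |cover|=3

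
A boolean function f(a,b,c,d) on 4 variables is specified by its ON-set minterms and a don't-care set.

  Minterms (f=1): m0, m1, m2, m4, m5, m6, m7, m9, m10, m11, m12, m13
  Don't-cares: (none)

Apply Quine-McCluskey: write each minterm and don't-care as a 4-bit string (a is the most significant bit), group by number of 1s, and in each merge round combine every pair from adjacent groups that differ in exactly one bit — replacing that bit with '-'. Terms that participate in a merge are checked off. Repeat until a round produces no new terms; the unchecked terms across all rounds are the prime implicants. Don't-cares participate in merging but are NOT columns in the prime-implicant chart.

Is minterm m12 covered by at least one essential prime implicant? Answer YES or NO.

Round 0: 0000✓ 0001✓ 0010✓ 0100✓ 0101✓ 0110✓ 0111✓ 1001✓ 1010✓ 1011✓ 1100✓ 1101✓
Round 1: -001✓ -010 -100✓ -101✓ 0-00✓ 0-01✓ 0-10✓ 00-0✓ 000-✓ 01-0✓ 01-1✓ 010-✓ 011-✓ 1-01✓ 10-1 101- 110-✓
Round 2: --01 -10- 0--0 0-0- 01--
PIs = {--01, -010, -10-, 0--0, 0-0-, 01--, 10-1, 101-}
Coverage chart:
  m0: 0--0,0-0-
  m1: --01,0-0-
  m2: -010,0--0
  m4: -10-,0--0,0-0-,01--
  m5: --01,-10-,0-0-,01--
  m6: 0--0,01--
  m7: 01-- ←essential
  m9: --01,10-1
  m10: -010,101-
  m11: 10-1,101-
  m12: -10- ←essential
  m13: --01,-10-
Essential: -10-, 01--

YES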